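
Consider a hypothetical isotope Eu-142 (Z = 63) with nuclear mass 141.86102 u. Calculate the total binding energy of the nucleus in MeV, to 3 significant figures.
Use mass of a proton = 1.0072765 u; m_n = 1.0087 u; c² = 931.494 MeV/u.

The nucleus contains 63 protons and 142 − 63 = 79 neutrons.
Mass of separated nucleons = 63(1.0072765) + 79(1.0087) = 63.4584195 + 79.6873 = 143.1457195 u
Δm = 143.1457195 − 141.86102 = 1.2846995 u
Binding energy = Δm·c² = 1.2846995 × 931.494 MeV/u = 1196.69 MeV

1200 MeV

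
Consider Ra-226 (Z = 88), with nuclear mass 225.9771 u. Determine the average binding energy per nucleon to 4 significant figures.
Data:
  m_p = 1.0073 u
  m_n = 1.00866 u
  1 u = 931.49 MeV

7.668 MeV/nucleon

Mass of separated nucleons = 88(1.0073) + 138(1.00866) = 88.6424 + 139.19508 = 227.83748 u
The mass defect is 227.83748 − 225.9771 = 1.86038 u.
Converting to energy: 1.86038 u × 931.49 MeV/u = 1732.93 MeV
Per nucleon: 1732.93 / 226 = 7.668 MeV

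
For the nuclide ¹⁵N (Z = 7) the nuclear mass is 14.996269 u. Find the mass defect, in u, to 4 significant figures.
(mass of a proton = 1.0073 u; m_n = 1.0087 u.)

Mass of separated nucleons = 7(1.0073) + 8(1.0087) = 7.0511 + 8.0696 = 15.1207 u
The mass defect is 15.1207 − 14.996269 = 0.124431 u.

0.1244 u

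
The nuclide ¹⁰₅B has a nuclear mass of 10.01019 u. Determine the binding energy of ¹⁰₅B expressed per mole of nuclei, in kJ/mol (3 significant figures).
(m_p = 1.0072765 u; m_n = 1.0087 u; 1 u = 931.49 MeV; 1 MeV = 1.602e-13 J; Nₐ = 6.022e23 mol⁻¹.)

6.26e+09 kJ/mol

Σm = 5·m_p + 5·m_n = 5.0363825 + 5.0435 = 10.0798825 u
Mass defect Δm = 10.0798825 − 10.01019 = 0.0696925 u
E_B = 0.0696925 × 931.49 = 64.9179 MeV
Per nucleus in joules: 64.9179 MeV × 1.602e-13 J/MeV = 1.0400e-11 J
Per mole: 1.0400e-11 J × 6.022e23 mol⁻¹ = 6.2629e+12 J/mol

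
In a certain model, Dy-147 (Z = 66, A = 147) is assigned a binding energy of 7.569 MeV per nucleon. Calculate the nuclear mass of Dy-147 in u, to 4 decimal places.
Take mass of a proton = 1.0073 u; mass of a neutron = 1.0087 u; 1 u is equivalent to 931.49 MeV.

Total binding energy = 147 × 7.569 = 1112.643 MeV
Mass defect = 1112.643 MeV / (931.49 MeV/u) = 1.194477 u
Constituent mass = 66(1.0073) + 81(1.0087) = 148.1865 u
Nuclear mass = 148.1865 − 1.194477 = 146.992023 u ≈ 146.9920 u (to 4 decimal places)

146.9920 u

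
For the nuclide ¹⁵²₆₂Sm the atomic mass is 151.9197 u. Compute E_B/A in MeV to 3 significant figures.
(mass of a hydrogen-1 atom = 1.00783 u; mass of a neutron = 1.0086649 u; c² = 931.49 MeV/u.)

Total constituent mass: 62 × 1.00783 + 90 × 1.0086649 = 153.2653010 u
The mass defect is 153.2653010 − 151.9197 = 1.3456010 u.
Converting to energy: 1.3456010 u × 931.49 MeV/u = 1253.41 MeV
BE/A = 1253.41 MeV / 152 = 8.246 MeV/nucleon

8.25 MeV/nucleon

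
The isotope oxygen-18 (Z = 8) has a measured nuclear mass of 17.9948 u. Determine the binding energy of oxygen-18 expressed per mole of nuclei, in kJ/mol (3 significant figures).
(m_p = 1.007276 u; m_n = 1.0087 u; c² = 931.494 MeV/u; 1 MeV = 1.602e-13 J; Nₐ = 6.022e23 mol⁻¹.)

1.35e+10 kJ/mol

Mass of separated nucleons = 8(1.007276) + 10(1.0087) = 8.058208 + 10.0870 = 18.145208 u
Mass defect Δm = 18.145208 − 17.9948 = 0.150408 u
E_B = 0.150408 × 931.494 = 140.104 MeV
Per nucleus in joules: 140.104 MeV × 1.602e-13 J/MeV = 2.2445e-11 J
Per mole: 2.2445e-11 J × 6.022e23 mol⁻¹ = 1.3516e+13 J/mol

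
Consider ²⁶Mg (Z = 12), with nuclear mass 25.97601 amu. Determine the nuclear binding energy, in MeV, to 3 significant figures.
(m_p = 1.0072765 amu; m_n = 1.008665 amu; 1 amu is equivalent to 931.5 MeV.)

217 MeV

Total constituent mass: 12 × 1.0072765 + 14 × 1.008665 = 26.2086280 amu
The mass defect is 26.2086280 − 25.97601 = 0.2326180 amu.
Binding energy = Δm·c² = 0.2326180 × 931.5 MeV/amu = 216.684 MeV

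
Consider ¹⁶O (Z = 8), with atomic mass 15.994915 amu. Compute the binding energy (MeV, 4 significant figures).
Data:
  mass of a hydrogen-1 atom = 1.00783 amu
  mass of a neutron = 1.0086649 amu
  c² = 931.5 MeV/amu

Z = 8, so N = A − Z = 16 − 8 = 8.
Total constituent mass: 8 × 1.00783 + 8 × 1.0086649 = 16.1319592 amu
Δm = 16.1319592 − 15.994915 = 0.1370442 amu
Binding energy = Δm·c² = 0.1370442 × 931.5 MeV/amu = 127.657 MeV

127.7 MeV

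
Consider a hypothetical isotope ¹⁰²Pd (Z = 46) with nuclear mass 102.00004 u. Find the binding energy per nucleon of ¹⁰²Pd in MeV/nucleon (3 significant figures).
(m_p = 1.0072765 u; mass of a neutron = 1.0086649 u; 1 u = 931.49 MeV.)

7.49 MeV/nucleon

With 46 protons and 56 neutrons (A = 102):
Total constituent mass: 46 × 1.0072765 + 56 × 1.0086649 = 102.8199534 u
Δm = 102.8199534 − 102.00004 = 0.8199134 u
Binding energy = Δm·c² = 0.8199134 × 931.49 MeV/u = 763.741 MeV
Per nucleon: 763.741 / 102 = 7.488 MeV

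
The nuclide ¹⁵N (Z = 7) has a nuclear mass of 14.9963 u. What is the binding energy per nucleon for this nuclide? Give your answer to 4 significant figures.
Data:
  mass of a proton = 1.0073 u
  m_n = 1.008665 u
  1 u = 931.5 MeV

7.708 MeV/nucleon

Mass of separated nucleons = 7(1.0073) + 8(1.008665) = 7.0511 + 8.069320 = 15.120420 u
The mass defect is 15.120420 − 14.9963 = 0.124120 u.
Converting to energy: 0.124120 u × 931.5 MeV/u = 115.618 MeV
Per nucleon: 115.618 / 15 = 7.708 MeV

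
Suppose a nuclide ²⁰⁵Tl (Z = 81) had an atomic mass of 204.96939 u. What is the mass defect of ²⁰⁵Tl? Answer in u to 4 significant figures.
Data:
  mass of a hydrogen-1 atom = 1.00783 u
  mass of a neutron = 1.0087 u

Σm = 81·m(¹H) + 124·m_n = 81.63423 + 125.0788 = 206.71303 u
Δm = 206.71303 − 204.96939 = 1.74364 u

1.744 u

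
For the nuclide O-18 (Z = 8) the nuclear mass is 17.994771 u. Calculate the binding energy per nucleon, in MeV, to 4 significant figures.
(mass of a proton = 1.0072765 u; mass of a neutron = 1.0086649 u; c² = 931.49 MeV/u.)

7.767 MeV/nucleon

With 8 protons and 10 neutrons (A = 18):
Mass of separated nucleons = 8(1.0072765) + 10(1.0086649) = 8.0582120 + 10.0866490 = 18.1448610 u
Δm = 18.1448610 − 17.994771 = 0.1500900 u
Binding energy = Δm·c² = 0.1500900 × 931.49 MeV/u = 139.807 MeV
Dividing by A = 18 gives 7.767 MeV per nucleon.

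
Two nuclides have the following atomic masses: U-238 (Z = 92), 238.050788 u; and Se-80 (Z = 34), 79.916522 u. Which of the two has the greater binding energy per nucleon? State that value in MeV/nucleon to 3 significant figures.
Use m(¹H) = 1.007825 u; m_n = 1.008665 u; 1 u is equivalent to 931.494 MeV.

U-238: Σm = 92(1.007825) + 146(1.008665) = 239.984990 u; Δm = 1.934202 u; E_B = 1801.7 MeV; E_B/A = 7.570 MeV
Se-80: Σm = 34(1.007825) + 46(1.008665) = 80.664640 u; Δm = 0.748118 u; E_B = 696.87 MeV; E_B/A = 8.711 MeV
Se-80 has the higher binding energy per nucleon, so it is the more tightly bound nucleus.

Se-80; 8.71 MeV/nucleon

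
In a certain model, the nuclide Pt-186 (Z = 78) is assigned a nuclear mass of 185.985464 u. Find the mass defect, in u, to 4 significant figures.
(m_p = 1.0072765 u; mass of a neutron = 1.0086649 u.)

Z = 78, so N = A − Z = 186 − 78 = 108.
Σm = 78·m_p + 108·m_n = 78.5675670 + 108.9358092 = 187.5033762 u
The mass defect is 187.5033762 − 185.985464 = 1.5179122 u.

1.518 u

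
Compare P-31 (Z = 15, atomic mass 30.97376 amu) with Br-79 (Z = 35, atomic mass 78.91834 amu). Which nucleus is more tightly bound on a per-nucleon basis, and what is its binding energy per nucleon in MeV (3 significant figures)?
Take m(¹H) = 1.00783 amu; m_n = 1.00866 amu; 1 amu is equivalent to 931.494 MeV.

Br-79; 8.69 MeV/nucleon

P-31: Σm = 15(1.00783) + 16(1.00866) = 31.25601 amu; Δm = 0.28225 amu; E_B = 262.91 MeV; E_B/A = 8.481 MeV
Br-79: Σm = 35(1.00783) + 44(1.00866) = 79.65509 amu; Δm = 0.73675 amu; E_B = 686.28 MeV; E_B/A = 8.687 MeV
Br-79 has the higher binding energy per nucleon, so it is the more tightly bound nucleus.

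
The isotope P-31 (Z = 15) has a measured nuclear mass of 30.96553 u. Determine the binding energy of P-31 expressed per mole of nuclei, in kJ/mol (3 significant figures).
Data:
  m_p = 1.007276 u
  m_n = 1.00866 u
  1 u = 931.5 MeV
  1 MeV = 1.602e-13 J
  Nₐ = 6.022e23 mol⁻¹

2.54e+10 kJ/mol

Z = 15, so N = A − Z = 31 − 15 = 16.
Mass of separated nucleons = 15(1.007276) + 16(1.00866) = 15.109140 + 16.13856 = 31.247700 u
Δm = 31.247700 − 30.96553 = 0.282170 u
Converting to energy: 0.282170 u × 931.5 MeV/u = 262.841 MeV
Per nucleus in joules: 262.841 MeV × 1.602e-13 J/MeV = 4.2107e-11 J
Per mole: 4.2107e-11 J × 6.022e23 mol⁻¹ = 2.5357e+13 J/mol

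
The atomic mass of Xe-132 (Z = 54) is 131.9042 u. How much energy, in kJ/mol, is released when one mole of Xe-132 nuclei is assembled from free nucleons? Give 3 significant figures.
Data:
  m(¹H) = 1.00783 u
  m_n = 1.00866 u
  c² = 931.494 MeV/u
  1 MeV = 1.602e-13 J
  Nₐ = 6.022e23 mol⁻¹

Σm = 54·m(¹H) + 78·m_n = 54.42282 + 78.67548 = 133.09830 u
Mass defect Δm = 133.09830 − 131.9042 = 1.19410 u
Binding energy = Δm·c² = 1.19410 × 931.494 MeV/u = 1112.30 MeV
Per nucleus in joules: 1112.30 MeV × 1.602e-13 J/MeV = 1.7819e-10 J
Per mole: 1.7819e-10 J × 6.022e23 mol⁻¹ = 1.0731e+14 J/mol

1.07e+11 kJ/mol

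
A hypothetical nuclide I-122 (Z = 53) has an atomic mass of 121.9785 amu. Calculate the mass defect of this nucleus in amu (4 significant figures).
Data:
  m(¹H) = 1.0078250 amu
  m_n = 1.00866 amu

1.034 amu

The nucleus contains 53 protons and 122 − 53 = 69 neutrons.
Σm = 53·m(¹H) + 69·m_n = 53.4147250 + 69.59754 = 123.0122650 amu
The mass defect is 123.0122650 − 121.9785 = 1.0337650 amu.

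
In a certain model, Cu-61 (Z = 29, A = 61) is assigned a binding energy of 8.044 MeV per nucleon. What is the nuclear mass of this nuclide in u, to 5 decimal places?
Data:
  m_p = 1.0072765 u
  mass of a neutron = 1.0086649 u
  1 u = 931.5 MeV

60.96153 u

Total binding energy = 61 × 8.044 = 490.684 MeV
Mass defect = 490.684 MeV / (931.5 MeV/u) = 0.5267676 u
Constituent mass = 29(1.0072765) + 32(1.0086649) = 61.4882953 u
Nuclear mass = 61.4882953 − 0.5267676 = 60.9615277 u ≈ 60.96153 u (to 5 decimal places)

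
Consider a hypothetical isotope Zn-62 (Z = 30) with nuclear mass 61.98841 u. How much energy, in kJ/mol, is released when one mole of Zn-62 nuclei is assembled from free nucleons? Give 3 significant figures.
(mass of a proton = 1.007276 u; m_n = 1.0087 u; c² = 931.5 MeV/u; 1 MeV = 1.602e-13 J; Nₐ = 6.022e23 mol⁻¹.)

4.57e+10 kJ/mol

Mass of separated nucleons = 30(1.007276) + 32(1.0087) = 30.218280 + 32.2784 = 62.496680 u
Δm = 62.496680 − 61.98841 = 0.508270 u
Converting to energy: 0.508270 u × 931.5 MeV/u = 473.454 MeV
Per nucleus in joules: 473.454 MeV × 1.602e-13 J/MeV = 7.5847e-11 J
Per mole: 7.5847e-11 J × 6.022e23 mol⁻¹ = 4.5675e+13 J/mol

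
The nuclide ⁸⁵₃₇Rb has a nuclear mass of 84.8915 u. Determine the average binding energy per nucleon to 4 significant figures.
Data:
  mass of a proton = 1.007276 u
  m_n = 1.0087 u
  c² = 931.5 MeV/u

8.716 MeV/nucleon

The nucleus contains 37 protons and 85 − 37 = 48 neutrons.
Mass of separated nucleons = 37(1.007276) + 48(1.0087) = 37.269212 + 48.4176 = 85.686812 u
Mass defect Δm = 85.686812 − 84.8915 = 0.795312 u
Binding energy = Δm·c² = 0.795312 × 931.5 MeV/u = 740.833 MeV
BE/A = 740.833 MeV / 85 = 8.716 MeV/nucleon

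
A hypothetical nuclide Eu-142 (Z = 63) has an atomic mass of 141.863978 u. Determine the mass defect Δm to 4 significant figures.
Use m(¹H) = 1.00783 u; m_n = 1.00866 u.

1.313 u

Z = 63, so N = A − Z = 142 − 63 = 79.
Total constituent mass: 63 × 1.00783 + 79 × 1.00866 = 143.17743 u
Δm = 143.17743 − 141.863978 = 1.313452 u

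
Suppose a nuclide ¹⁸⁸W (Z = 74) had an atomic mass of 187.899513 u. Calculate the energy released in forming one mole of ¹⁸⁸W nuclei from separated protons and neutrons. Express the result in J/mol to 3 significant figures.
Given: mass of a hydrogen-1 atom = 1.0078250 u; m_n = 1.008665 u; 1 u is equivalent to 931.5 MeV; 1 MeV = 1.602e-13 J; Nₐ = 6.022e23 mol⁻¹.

1.50e+14 J/mol

Z = 74, so N = A − Z = 188 − 74 = 114.
Mass of separated nucleons = 74(1.0078250) + 114(1.008665) = 74.5790500 + 114.987810 = 189.5668600 u
Mass defect Δm = 189.5668600 − 187.899513 = 1.6673470 u
Converting to energy: 1.6673470 u × 931.5 MeV/u = 1553.13 MeV
Per nucleus in joules: 1553.13 MeV × 1.602e-13 J/MeV = 2.4881e-10 J
Per mole: 2.4881e-10 J × 6.022e23 mol⁻¹ = 1.4983e+14 J/mol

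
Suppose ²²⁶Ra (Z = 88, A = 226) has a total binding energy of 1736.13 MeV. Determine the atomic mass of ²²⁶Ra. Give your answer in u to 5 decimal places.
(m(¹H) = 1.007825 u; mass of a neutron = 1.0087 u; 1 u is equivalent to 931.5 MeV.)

Mass defect = 1736.13 MeV / (931.5 MeV/u) = 1.8638003 u
Constituent mass = 88(1.007825) + 138(1.0087) = 227.889200 u
Atomic mass = 227.889200 − 1.8638003 = 226.0253997 u ≈ 226.02540 u (to 5 decimal places)

226.02540 u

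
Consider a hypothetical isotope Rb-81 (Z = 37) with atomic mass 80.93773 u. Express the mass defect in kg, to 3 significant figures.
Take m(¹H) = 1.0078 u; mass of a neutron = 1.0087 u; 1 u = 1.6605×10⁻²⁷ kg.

1.22e-27 kg

With 37 protons and 44 neutrons (A = 81):
Total constituent mass: 37 × 1.0078 + 44 × 1.0087 = 81.6714 u
Δm = 81.6714 − 80.93773 = 0.73367 u
In SI units: 0.73367 u × 1.6605×10⁻²⁷ kg/u = 1.2183e-27 kg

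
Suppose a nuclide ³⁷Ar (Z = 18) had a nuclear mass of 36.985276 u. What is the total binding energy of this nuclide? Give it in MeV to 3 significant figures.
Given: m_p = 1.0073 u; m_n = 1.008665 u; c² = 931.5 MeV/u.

Σm = 18·m_p + 19·m_n = 18.1314 + 19.164635 = 37.296035 u
Mass defect Δm = 37.296035 − 36.985276 = 0.310759 u
E_B = 0.310759 × 931.5 = 289.472 MeV

289 MeV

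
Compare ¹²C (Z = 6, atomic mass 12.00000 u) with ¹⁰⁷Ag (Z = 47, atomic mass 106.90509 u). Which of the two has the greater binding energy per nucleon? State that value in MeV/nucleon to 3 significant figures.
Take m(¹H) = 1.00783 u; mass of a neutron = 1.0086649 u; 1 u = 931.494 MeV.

¹⁰⁷Ag; 8.56 MeV/nucleon

¹²C: Σm = 6(1.00783) + 6(1.0086649) = 12.0989694 u; Δm = 0.0989694 u; E_B = 92.189 MeV; E_B/A = 7.682 MeV
¹⁰⁷Ag: Σm = 47(1.00783) + 60(1.0086649) = 107.8879040 u; Δm = 0.9828140 u; E_B = 915.49 MeV; E_B/A = 8.556 MeV
¹⁰⁷Ag has the higher binding energy per nucleon, so it is the more tightly bound nucleus.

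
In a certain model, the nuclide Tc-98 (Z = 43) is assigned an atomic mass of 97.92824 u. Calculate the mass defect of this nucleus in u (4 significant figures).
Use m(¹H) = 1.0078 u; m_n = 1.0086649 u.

0.8837 u

The nucleus contains 43 protons and 98 − 43 = 55 neutrons.
Σm = 43·m(¹H) + 55·m_n = 43.3354 + 55.4765695 = 98.8119695 u
Mass defect Δm = 98.8119695 − 97.92824 = 0.8837295 u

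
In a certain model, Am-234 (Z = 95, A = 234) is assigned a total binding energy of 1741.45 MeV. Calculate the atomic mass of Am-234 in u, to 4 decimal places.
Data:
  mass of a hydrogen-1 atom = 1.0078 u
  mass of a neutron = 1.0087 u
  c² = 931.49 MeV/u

234.0808 u

Mass defect = 1741.45 MeV / (931.49 MeV/u) = 1.869532 u
Constituent mass = 95(1.0078) + 139(1.0087) = 235.9503 u
Atomic mass = 235.9503 − 1.869532 = 234.080768 u ≈ 234.0808 u (to 4 decimal places)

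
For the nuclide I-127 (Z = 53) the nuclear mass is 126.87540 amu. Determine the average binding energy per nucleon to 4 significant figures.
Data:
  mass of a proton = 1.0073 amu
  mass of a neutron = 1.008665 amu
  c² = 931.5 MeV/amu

8.455 MeV/nucleon

With 53 protons and 74 neutrons (A = 127):
Σm = 53·m_p + 74·m_n = 53.3869 + 74.641210 = 128.028110 amu
Mass defect Δm = 128.028110 − 126.87540 = 1.152710 amu
Converting to energy: 1.152710 amu × 931.5 MeV/amu = 1073.75 MeV
Dividing by A = 127 gives 8.455 MeV per nucleon.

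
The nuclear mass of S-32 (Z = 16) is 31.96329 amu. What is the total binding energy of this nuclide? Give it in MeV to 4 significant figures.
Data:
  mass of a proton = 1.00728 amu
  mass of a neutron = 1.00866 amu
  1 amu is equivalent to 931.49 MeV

Σm = 16·m_p + 16·m_n = 16.11648 + 16.13856 = 32.25504 amu
Δm = 32.25504 − 31.96329 = 0.29175 amu
E_B = 0.29175 × 931.49 = 271.762 MeV

271.8 MeV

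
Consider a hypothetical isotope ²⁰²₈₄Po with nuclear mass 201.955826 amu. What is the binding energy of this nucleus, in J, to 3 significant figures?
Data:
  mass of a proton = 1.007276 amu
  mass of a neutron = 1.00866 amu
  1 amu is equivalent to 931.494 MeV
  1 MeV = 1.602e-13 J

The nucleus contains 84 protons and 202 − 84 = 118 neutrons.
Total constituent mass: 84 × 1.007276 + 118 × 1.00866 = 203.633064 amu
Δm = 203.633064 − 201.955826 = 1.677238 amu
Converting to energy: 1.677238 amu × 931.494 MeV/amu = 1562.34 MeV
In joules: 1562.34 MeV × 1.602e-13 J/MeV = 2.5029e-10 J

2.50e-10 J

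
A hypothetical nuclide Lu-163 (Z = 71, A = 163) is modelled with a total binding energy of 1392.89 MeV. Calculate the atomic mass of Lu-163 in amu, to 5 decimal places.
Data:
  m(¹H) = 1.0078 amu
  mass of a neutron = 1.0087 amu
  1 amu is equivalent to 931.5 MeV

162.85888 amu

Mass defect = 1392.89 MeV / (931.5 MeV/amu) = 1.4953194 amu
Constituent mass = 71(1.0078) + 92(1.0087) = 164.3542 amu
Atomic mass = 164.3542 − 1.4953194 = 162.8588806 amu ≈ 162.85888 amu (to 5 decimal places)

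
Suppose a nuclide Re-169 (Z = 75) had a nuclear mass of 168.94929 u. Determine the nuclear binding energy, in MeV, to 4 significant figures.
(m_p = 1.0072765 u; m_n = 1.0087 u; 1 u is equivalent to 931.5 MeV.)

With 75 protons and 94 neutrons (A = 169):
Total constituent mass: 75 × 1.0072765 + 94 × 1.0087 = 170.3635375 u
Δm = 170.3635375 − 168.94929 = 1.4142475 u
E_B = 1.4142475 × 931.5 = 1317.37 MeV

1317 MeV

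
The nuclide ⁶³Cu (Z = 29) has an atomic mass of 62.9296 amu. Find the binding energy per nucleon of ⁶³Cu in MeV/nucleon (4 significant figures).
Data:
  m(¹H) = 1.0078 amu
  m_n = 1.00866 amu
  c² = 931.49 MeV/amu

With 29 protons and 34 neutrons (A = 63):
Total constituent mass: 29 × 1.0078 + 34 × 1.00866 = 63.52064 amu
Mass defect Δm = 63.52064 − 62.9296 = 0.59104 amu
Converting to energy: 0.59104 amu × 931.49 MeV/amu = 550.548 MeV
Dividing by A = 63 gives 8.739 MeV per nucleon.

8.739 MeV/nucleon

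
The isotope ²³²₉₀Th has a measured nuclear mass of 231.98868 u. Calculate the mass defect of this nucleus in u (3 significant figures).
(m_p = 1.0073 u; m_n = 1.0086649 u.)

1.90 u

Mass of separated nucleons = 90(1.0073) + 142(1.0086649) = 90.6570 + 143.2304158 = 233.8874158 u
Δm = 233.8874158 − 231.98868 = 1.8987358 u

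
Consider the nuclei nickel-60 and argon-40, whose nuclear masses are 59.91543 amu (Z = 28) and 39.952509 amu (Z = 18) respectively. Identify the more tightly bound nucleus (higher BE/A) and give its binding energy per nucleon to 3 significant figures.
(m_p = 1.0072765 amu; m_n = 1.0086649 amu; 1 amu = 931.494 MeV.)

nickel-60; 8.78 MeV/nucleon

nickel-60: Σm = 28(1.0072765) + 32(1.0086649) = 60.4810188 amu; Δm = 0.5655888 amu; E_B = 526.84 MeV; E_B/A = 8.781 MeV
argon-40: Σm = 18(1.0072765) + 22(1.0086649) = 40.3216048 amu; Δm = 0.3690958 amu; E_B = 343.81 MeV; E_B/A = 8.595 MeV
nickel-60 has the higher binding energy per nucleon, so it is the more tightly bound nucleus.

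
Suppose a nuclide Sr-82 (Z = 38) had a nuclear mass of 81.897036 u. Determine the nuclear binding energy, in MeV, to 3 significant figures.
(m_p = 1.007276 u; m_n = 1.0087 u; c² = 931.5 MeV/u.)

With 38 protons and 44 neutrons (A = 82):
Σm = 38·m_p + 44·m_n = 38.276488 + 44.3828 = 82.659288 u
Mass defect Δm = 82.659288 − 81.897036 = 0.762252 u
Binding energy = Δm·c² = 0.762252 × 931.5 MeV/u = 710.038 MeV

710 MeV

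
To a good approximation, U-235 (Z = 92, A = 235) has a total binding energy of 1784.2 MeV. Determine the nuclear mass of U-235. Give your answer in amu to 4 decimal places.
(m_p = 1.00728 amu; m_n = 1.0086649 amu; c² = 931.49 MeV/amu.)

234.9934 amu

Mass defect = 1784.2 MeV / (931.49 MeV/amu) = 1.915426 amu
Constituent mass = 92(1.00728) + 143(1.0086649) = 236.9088407 amu
Nuclear mass = 236.9088407 − 1.915426 = 234.9934147 amu ≈ 234.9934 amu (to 4 decimal places)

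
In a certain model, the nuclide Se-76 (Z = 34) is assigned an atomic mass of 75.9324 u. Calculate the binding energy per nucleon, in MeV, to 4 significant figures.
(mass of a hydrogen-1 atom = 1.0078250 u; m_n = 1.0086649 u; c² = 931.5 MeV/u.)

8.550 MeV/nucleon

With 34 protons and 42 neutrons (A = 76):
Mass of separated nucleons = 34(1.0078250) + 42(1.0086649) = 34.2660500 + 42.3639258 = 76.6299758 u
Mass defect Δm = 76.6299758 − 75.9324 = 0.6975758 u
Binding energy = Δm·c² = 0.6975758 × 931.5 MeV/u = 649.792 MeV
Per nucleon: 649.792 / 76 = 8.550 MeV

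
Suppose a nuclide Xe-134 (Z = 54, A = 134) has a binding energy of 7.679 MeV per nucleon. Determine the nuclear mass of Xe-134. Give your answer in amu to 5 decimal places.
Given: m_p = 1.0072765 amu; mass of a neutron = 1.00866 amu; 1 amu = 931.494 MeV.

Total binding energy = 134 × 7.679 = 1028.986 MeV
Mass defect = 1028.986 MeV / (931.494 MeV/amu) = 1.1046620 amu
Constituent mass = 54(1.0072765) + 80(1.00866) = 135.0857310 amu
Nuclear mass = 135.0857310 − 1.1046620 = 133.9810690 amu ≈ 133.98107 amu (to 5 decimal places)

133.98107 amu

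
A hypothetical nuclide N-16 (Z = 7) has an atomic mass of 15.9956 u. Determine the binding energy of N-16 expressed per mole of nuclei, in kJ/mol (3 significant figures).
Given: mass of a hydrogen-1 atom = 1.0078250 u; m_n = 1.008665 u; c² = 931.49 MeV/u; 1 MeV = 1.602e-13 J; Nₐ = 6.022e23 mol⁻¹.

1.23e+10 kJ/mol

Mass of separated nucleons = 7(1.0078250) + 9(1.008665) = 7.0547750 + 9.077985 = 16.1327600 u
The mass defect is 16.1327600 − 15.9956 = 0.1371600 u.
E_B = 0.1371600 × 931.49 = 127.763 MeV
Per nucleus in joules: 127.763 MeV × 1.602e-13 J/MeV = 2.0468e-11 J
Per mole: 2.0468e-11 J × 6.022e23 mol⁻¹ = 1.2326e+13 J/mol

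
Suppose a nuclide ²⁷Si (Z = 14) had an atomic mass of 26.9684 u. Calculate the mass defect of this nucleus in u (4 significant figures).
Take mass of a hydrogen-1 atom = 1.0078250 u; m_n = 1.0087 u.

Z = 14, so N = A − Z = 27 − 14 = 13.
Total constituent mass: 14 × 1.0078250 + 13 × 1.0087 = 27.2226500 u
Mass defect Δm = 27.2226500 − 26.9684 = 0.2542500 u

0.2543 u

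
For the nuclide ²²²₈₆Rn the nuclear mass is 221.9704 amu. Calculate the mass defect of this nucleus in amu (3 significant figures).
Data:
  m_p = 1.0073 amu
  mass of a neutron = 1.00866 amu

Mass of separated nucleons = 86(1.0073) + 136(1.00866) = 86.6278 + 137.17776 = 223.80556 amu
The mass defect is 223.80556 − 221.9704 = 1.83516 amu.

1.84 amu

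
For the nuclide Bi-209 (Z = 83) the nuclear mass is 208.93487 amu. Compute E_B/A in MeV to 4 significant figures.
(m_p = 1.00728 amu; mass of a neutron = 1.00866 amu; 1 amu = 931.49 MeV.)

The nucleus contains 83 protons and 209 − 83 = 126 neutrons.
Total constituent mass: 83 × 1.00728 + 126 × 1.00866 = 210.69540 amu
Mass defect Δm = 210.69540 − 208.93487 = 1.76053 amu
Converting to energy: 1.76053 amu × 931.49 MeV/amu = 1639.916 MeV
BE/A = 1639.916 MeV / 209 = 7.846 MeV/nucleon

7.846 MeV/nucleon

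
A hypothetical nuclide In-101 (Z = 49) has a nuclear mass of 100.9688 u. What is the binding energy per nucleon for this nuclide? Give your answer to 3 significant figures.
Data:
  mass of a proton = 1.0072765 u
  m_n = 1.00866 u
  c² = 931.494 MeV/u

Σm = 49·m_p + 52·m_n = 49.3565485 + 52.45032 = 101.8068685 u
The mass defect is 101.8068685 − 100.9688 = 0.8380685 u.
Converting to energy: 0.8380685 u × 931.494 MeV/u = 780.656 MeV
Dividing by A = 101 gives 7.729 MeV per nucleon.

7.73 MeV/nucleon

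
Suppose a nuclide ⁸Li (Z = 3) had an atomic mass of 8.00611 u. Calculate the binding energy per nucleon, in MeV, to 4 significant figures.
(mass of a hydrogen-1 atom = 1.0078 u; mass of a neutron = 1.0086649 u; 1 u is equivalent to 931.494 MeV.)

Z = 3, so N = A − Z = 8 − 3 = 5.
Σm = 3·m(¹H) + 5·m_n = 3.0234 + 5.0433245 = 8.0667245 u
Mass defect Δm = 8.0667245 − 8.00611 = 0.0606145 u
Binding energy = Δm·c² = 0.0606145 × 931.494 MeV/u = 56.4620 MeV
Dividing by A = 8 gives 7.058 MeV per nucleon.

7.058 MeV/nucleon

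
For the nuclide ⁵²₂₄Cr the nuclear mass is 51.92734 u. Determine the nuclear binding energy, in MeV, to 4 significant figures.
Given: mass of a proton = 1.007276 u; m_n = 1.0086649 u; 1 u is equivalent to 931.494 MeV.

456.3 MeV

The nucleus contains 24 protons and 52 − 24 = 28 neutrons.
Total constituent mass: 24 × 1.007276 + 28 × 1.0086649 = 52.4172412 u
Mass defect Δm = 52.4172412 − 51.92734 = 0.4899012 u
Binding energy = Δm·c² = 0.4899012 × 931.494 MeV/u = 456.340 MeV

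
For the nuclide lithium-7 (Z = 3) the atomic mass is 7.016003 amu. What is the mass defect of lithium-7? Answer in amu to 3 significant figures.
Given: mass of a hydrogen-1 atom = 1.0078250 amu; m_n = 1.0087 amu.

0.0423 amu

Total constituent mass: 3 × 1.0078250 + 4 × 1.0087 = 7.0582750 amu
Δm = 7.0582750 − 7.016003 = 0.0422720 amu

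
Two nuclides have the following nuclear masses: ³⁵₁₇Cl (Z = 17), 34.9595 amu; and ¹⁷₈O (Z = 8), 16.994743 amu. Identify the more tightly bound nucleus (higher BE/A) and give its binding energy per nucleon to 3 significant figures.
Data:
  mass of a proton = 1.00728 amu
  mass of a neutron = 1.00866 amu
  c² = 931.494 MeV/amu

³⁵₁₇Cl; 8.52 MeV/nucleon

³⁵₁₇Cl: Σm = 17(1.00728) + 18(1.00866) = 35.27964 amu; Δm = 0.32014 amu; E_B = 298.21 MeV; E_B/A = 8.520 MeV
¹⁷₈O: Σm = 8(1.00728) + 9(1.00866) = 17.13618 amu; Δm = 0.141437 amu; E_B = 131.75 MeV; E_B/A = 7.750 MeV
³⁵₁₇Cl has the higher binding energy per nucleon, so it is the more tightly bound nucleus.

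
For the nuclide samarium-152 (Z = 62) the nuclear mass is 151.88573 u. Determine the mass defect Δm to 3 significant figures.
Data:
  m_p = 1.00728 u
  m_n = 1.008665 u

1.35 u

With 62 protons and 90 neutrons (A = 152):
Total constituent mass: 62 × 1.00728 + 90 × 1.008665 = 153.231210 u
The mass defect is 153.231210 − 151.88573 = 1.345480 u.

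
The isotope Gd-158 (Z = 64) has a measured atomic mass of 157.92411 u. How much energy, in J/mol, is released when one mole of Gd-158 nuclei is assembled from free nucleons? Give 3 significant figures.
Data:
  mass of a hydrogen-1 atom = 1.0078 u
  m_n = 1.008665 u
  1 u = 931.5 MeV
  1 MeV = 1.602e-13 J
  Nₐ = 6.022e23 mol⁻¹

1.25e+14 J/mol

Total constituent mass: 64 × 1.0078 + 94 × 1.008665 = 159.313710 u
Mass defect Δm = 159.313710 − 157.92411 = 1.389600 u
E_B = 1.389600 × 931.5 = 1294.41 MeV
Per nucleus in joules: 1294.41 MeV × 1.602e-13 J/MeV = 2.0736e-10 J
Per mole: 2.0736e-10 J × 6.022e23 mol⁻¹ = 1.2487e+14 J/mol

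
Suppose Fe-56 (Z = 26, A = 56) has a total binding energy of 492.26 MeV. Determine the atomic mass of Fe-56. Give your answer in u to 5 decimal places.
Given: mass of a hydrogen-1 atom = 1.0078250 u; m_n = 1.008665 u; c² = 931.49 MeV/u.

55.93493 u

Mass defect = 492.26 MeV / (931.49 MeV/u) = 0.5284651 u
Constituent mass = 26(1.0078250) + 30(1.008665) = 56.4634000 u
Atomic mass = 56.4634000 − 0.5284651 = 55.9349349 u ≈ 55.93493 u (to 5 decimal places)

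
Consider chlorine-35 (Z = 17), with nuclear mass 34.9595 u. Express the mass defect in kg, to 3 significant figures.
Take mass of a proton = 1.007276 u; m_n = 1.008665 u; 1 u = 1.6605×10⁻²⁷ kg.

5.32e-28 kg

The nucleus contains 17 protons and 35 − 17 = 18 neutrons.
Mass of separated nucleons = 17(1.007276) + 18(1.008665) = 17.123692 + 18.155970 = 35.279662 u
The mass defect is 35.279662 − 34.9595 = 0.320162 u.
In SI units: 0.320162 u × 1.6605×10⁻²⁷ kg/u = 5.3163e-28 kg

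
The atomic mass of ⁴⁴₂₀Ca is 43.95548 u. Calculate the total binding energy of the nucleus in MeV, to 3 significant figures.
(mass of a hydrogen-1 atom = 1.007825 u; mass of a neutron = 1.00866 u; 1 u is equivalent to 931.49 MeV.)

Σm = 20·m(¹H) + 24·m_n = 20.156500 + 24.20784 = 44.364340 u
The mass defect is 44.364340 − 43.95548 = 0.408860 u.
Binding energy = Δm·c² = 0.408860 × 931.49 MeV/u = 380.849 MeV

381 MeV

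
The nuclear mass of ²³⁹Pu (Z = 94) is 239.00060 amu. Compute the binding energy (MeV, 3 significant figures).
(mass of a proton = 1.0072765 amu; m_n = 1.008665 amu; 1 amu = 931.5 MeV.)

1810 MeV

Z = 94, so N = A − Z = 239 − 94 = 145.
Mass of separated nucleons = 94(1.0072765) + 145(1.008665) = 94.6839910 + 146.256425 = 240.9404160 amu
Δm = 240.9404160 − 239.00060 = 1.9398160 amu
Converting to energy: 1.9398160 amu × 931.5 MeV/amu = 1806.94 MeV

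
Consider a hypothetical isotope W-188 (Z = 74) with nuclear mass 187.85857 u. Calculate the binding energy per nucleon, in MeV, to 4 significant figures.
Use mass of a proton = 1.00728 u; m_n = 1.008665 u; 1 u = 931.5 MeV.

Total constituent mass: 74 × 1.00728 + 114 × 1.008665 = 189.526530 u
Mass defect Δm = 189.526530 − 187.85857 = 1.667960 u
Converting to energy: 1.667960 u × 931.5 MeV/u = 1553.70 MeV
Per nucleon: 1553.70 / 188 = 8.264 MeV

8.264 MeV/nucleon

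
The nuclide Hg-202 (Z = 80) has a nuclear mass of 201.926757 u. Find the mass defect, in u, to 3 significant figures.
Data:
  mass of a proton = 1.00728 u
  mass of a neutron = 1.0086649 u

1.71 u

With 80 protons and 122 neutrons (A = 202):
Total constituent mass: 80 × 1.00728 + 122 × 1.0086649 = 203.6395178 u
The mass defect is 203.6395178 − 201.926757 = 1.7127608 u.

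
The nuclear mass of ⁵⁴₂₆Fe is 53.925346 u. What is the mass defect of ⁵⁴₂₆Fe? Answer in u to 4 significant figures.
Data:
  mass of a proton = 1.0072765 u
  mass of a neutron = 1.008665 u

The nucleus contains 26 protons and 54 − 26 = 28 neutrons.
Mass of separated nucleons = 26(1.0072765) + 28(1.008665) = 26.1891890 + 28.242620 = 54.4318090 u
Δm = 54.4318090 − 53.925346 = 0.5064630 u

0.5065 u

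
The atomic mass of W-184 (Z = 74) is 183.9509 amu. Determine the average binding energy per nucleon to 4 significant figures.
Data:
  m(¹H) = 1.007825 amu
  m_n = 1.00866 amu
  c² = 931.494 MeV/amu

The nucleus contains 74 protons and 184 − 74 = 110 neutrons.
Mass of separated nucleons = 74(1.007825) + 110(1.00866) = 74.579050 + 110.95260 = 185.531650 amu
Δm = 185.531650 − 183.9509 = 1.580750 amu
Converting to energy: 1.580750 amu × 931.494 MeV/amu = 1472.459 MeV
Dividing by A = 184 gives 8.002 MeV per nucleon.

8.002 MeV/nucleon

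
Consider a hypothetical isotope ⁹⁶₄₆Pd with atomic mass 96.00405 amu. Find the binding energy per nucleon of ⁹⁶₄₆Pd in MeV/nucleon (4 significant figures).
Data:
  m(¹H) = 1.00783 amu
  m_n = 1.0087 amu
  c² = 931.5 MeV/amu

Z = 46, so N = A − Z = 96 − 46 = 50.
Total constituent mass: 46 × 1.00783 + 50 × 1.0087 = 96.79518 amu
Mass defect Δm = 96.79518 − 96.00405 = 0.79113 amu
Binding energy = Δm·c² = 0.79113 × 931.5 MeV/amu = 736.938 MeV
Per nucleon: 736.938 / 96 = 7.676 MeV

7.676 MeV/nucleon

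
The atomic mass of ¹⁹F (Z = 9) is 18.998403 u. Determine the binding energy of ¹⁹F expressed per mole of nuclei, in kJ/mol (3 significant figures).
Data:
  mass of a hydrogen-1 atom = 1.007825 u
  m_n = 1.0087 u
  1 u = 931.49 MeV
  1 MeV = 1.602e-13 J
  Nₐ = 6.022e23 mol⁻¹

1.43e+10 kJ/mol

The nucleus contains 9 protons and 19 − 9 = 10 neutrons.
Mass of separated nucleons = 9(1.007825) + 10(1.0087) = 9.070425 + 10.0870 = 19.157425 u
Mass defect Δm = 19.157425 − 18.998403 = 0.159022 u
E_B = 0.159022 × 931.49 = 148.127 MeV
Per nucleus in joules: 148.127 MeV × 1.602e-13 J/MeV = 2.3730e-11 J
Per mole: 2.3730e-11 J × 6.022e23 mol⁻¹ = 1.4290e+13 J/mol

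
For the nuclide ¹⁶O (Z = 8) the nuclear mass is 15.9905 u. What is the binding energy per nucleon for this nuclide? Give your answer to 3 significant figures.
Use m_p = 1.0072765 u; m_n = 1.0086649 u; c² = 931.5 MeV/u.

Total constituent mass: 8 × 1.0072765 + 8 × 1.0086649 = 16.1275312 u
The mass defect is 16.1275312 − 15.9905 = 0.1370312 u.
E_B = 0.1370312 × 931.5 = 127.645 MeV
BE/A = 127.645 MeV / 16 = 7.978 MeV/nucleon

7.98 MeV/nucleon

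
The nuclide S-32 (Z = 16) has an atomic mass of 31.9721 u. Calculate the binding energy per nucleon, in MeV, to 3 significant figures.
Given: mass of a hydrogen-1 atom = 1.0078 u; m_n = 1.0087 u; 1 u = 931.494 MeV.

Z = 16, so N = A − Z = 32 − 16 = 16.
Mass of separated nucleons = 16(1.0078) + 16(1.0087) = 16.1248 + 16.1392 = 32.2640 u
Δm = 32.2640 − 31.9721 = 0.2919 u
E_B = 0.2919 × 931.494 = 271.903 MeV
Dividing by A = 32 gives 8.497 MeV per nucleon.

8.50 MeV/nucleon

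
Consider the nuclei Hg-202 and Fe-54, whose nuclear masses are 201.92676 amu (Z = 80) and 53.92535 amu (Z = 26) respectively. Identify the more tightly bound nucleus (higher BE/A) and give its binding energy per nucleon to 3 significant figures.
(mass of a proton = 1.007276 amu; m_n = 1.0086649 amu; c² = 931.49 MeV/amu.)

Hg-202: Σm = 80(1.007276) + 122(1.0086649) = 203.6391978 amu; Δm = 1.7124378 amu; E_B = 1595.1 MeV; E_B/A = 7.897 MeV
Fe-54: Σm = 26(1.007276) + 28(1.0086649) = 54.4317932 amu; Δm = 0.5064432 amu; E_B = 471.75 MeV; E_B/A = 8.736 MeV
Fe-54 has the higher binding energy per nucleon, so it is the more tightly bound nucleus.

Fe-54; 8.74 MeV/nucleon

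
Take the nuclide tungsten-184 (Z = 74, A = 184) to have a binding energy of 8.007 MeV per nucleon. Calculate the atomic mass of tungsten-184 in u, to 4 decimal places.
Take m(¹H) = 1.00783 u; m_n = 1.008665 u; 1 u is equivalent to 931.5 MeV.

Total binding energy = 184 × 8.007 = 1473.288 MeV
Mass defect = 1473.288 MeV / (931.5 MeV/u) = 1.581630 u
Constituent mass = 74(1.00783) + 110(1.008665) = 185.532570 u
Atomic mass = 185.532570 − 1.581630 = 183.950940 u ≈ 183.9509 u (to 4 decimal places)

183.9509 u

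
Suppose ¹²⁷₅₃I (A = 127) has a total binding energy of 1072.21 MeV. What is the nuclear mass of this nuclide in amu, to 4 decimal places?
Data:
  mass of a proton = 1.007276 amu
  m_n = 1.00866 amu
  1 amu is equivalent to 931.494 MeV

126.8754 amu

Mass defect = 1072.21 MeV / (931.494 MeV/amu) = 1.151065 amu
Constituent mass = 53(1.007276) + 74(1.00866) = 128.026468 amu
Nuclear mass = 128.026468 − 1.151065 = 126.875403 amu ≈ 126.8754 amu (to 4 decimal places)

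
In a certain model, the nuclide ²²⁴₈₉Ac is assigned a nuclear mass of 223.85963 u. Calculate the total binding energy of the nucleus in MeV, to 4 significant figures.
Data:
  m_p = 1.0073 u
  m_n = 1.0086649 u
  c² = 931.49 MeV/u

The nucleus contains 89 protons and 224 − 89 = 135 neutrons.
Total constituent mass: 89 × 1.0073 + 135 × 1.0086649 = 225.8194615 u
Mass defect Δm = 225.8194615 − 223.85963 = 1.9598315 u
E_B = 1.9598315 × 931.49 = 1825.56 MeV

1826 MeV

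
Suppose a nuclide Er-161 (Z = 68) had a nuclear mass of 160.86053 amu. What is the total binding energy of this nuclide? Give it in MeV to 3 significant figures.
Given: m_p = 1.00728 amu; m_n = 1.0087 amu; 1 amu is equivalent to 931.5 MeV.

Z = 68, so N = A − Z = 161 − 68 = 93.
Σm = 68·m_p + 93·m_n = 68.49504 + 93.8091 = 162.30414 amu
Δm = 162.30414 − 160.86053 = 1.44361 amu
Binding energy = Δm·c² = 1.44361 × 931.5 MeV/amu = 1344.72 MeV

1340 MeV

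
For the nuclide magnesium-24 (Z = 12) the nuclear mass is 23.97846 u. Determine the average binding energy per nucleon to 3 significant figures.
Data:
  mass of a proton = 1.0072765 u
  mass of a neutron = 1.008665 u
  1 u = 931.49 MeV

8.26 MeV/nucleon

Σm = 12·m_p + 12·m_n = 12.0873180 + 12.103980 = 24.1912980 u
Δm = 24.1912980 − 23.97846 = 0.2128380 u
E_B = 0.2128380 × 931.49 = 198.256 MeV
BE/A = 198.256 MeV / 24 = 8.261 MeV/nucleon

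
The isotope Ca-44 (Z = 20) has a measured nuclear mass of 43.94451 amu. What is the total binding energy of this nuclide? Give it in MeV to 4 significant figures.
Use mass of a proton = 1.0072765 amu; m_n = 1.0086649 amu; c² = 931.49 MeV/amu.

With 20 protons and 24 neutrons (A = 44):
Mass of separated nucleons = 20(1.0072765) + 24(1.0086649) = 20.1455300 + 24.2079576 = 44.3534876 amu
The mass defect is 44.3534876 − 43.94451 = 0.4089776 amu.
Binding energy = Δm·c² = 0.4089776 × 931.49 MeV/amu = 380.959 MeV

381.0 MeV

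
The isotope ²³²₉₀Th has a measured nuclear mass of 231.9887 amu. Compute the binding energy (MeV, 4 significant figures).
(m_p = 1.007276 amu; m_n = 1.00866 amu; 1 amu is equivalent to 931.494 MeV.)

Mass of separated nucleons = 90(1.007276) + 142(1.00866) = 90.654840 + 143.22972 = 233.884560 amu
The mass defect is 233.884560 − 231.9887 = 1.895860 amu.
Binding energy = Δm·c² = 1.895860 × 931.494 MeV/amu = 1765.98 MeV

1766 MeV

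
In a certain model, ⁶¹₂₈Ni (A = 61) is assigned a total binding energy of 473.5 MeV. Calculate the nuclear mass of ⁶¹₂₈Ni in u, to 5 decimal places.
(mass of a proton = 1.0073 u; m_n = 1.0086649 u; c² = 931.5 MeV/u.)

60.98202 u

Mass defect = 473.5 MeV / (931.5 MeV/u) = 0.5083199 u
Constituent mass = 28(1.0073) + 33(1.0086649) = 61.4903417 u
Nuclear mass = 61.4903417 − 0.5083199 = 60.9820218 u ≈ 60.98202 u (to 5 decimal places)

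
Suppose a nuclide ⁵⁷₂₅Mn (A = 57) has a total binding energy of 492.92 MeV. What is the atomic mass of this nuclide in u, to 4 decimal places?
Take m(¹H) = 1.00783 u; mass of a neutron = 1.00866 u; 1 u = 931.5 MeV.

Mass defect = 492.92 MeV / (931.5 MeV/u) = 0.529168 u
Constituent mass = 25(1.00783) + 32(1.00866) = 57.47287 u
Atomic mass = 57.47287 − 0.529168 = 56.943702 u ≈ 56.9437 u (to 4 decimal places)

56.9437 u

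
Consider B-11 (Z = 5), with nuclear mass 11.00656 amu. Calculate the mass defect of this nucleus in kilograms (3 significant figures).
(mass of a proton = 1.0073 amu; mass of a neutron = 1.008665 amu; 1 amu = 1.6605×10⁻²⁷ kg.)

1.36e-28 kg

The nucleus contains 5 protons and 11 − 5 = 6 neutrons.
Mass of separated nucleons = 5(1.0073) + 6(1.008665) = 5.0365 + 6.051990 = 11.088490 amu
The mass defect is 11.088490 − 11.00656 = 0.081930 amu.
In SI units: 0.081930 amu × 1.6605×10⁻²⁷ kg/amu = 1.3604e-28 kg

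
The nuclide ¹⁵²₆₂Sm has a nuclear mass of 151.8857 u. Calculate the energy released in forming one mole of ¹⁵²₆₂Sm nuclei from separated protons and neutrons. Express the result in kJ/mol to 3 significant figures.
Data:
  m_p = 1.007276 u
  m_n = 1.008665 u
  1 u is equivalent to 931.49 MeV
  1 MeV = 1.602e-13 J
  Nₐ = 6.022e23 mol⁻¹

1.21e+11 kJ/mol

With 62 protons and 90 neutrons (A = 152):
Σm = 62·m_p + 90·m_n = 62.451112 + 90.779850 = 153.230962 u
The mass defect is 153.230962 − 151.8857 = 1.345262 u.
Binding energy = Δm·c² = 1.345262 × 931.49 MeV/u = 1253.10 MeV
Per nucleus in joules: 1253.10 MeV × 1.602e-13 J/MeV = 2.0075e-10 J
Per mole: 2.0075e-10 J × 6.022e23 mol⁻¹ = 1.2089e+14 J/mol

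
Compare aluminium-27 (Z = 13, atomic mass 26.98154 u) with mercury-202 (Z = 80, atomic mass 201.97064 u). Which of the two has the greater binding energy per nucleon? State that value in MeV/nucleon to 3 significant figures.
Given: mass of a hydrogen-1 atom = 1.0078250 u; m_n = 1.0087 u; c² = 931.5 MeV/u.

aluminium-27; 8.35 MeV/nucleon

aluminium-27: Σm = 13(1.0078250) + 14(1.0087) = 27.2235250 u; Δm = 0.2419850 u; E_B = 225.409 MeV; E_B/A = 8.348 MeV
mercury-202: Σm = 80(1.0078250) + 122(1.0087) = 203.6874000 u; Δm = 1.7167600 u; E_B = 1599.2 MeV; E_B/A = 7.917 MeV
aluminium-27 has the higher binding energy per nucleon, so it is the more tightly bound nucleus.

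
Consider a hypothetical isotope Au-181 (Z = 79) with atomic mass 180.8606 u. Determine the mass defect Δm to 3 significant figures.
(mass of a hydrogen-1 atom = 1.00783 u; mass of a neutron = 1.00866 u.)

1.64 u

Total constituent mass: 79 × 1.00783 + 102 × 1.00866 = 182.50189 u
Mass defect Δm = 182.50189 − 180.8606 = 1.64129 u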